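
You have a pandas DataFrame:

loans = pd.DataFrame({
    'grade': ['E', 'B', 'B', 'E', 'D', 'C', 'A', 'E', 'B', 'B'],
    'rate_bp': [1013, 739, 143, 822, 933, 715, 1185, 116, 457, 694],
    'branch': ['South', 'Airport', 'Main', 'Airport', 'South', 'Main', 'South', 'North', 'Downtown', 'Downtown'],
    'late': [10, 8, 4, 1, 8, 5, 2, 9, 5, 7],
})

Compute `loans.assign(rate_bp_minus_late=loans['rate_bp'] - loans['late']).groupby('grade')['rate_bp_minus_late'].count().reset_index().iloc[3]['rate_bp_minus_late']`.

1

add column rate_bp_minus_late = loans['rate_bp'] - loans['late']:
  grade  rate_bp    branch  late  rate_bp_minus_late
0     E     1013     South    10                1003
1     B      739   Airport     8                 731
2     B      143      Main     4                 139
3     E      822   Airport     1                 821
4     D      933     South     8                 925
5     C      715      Main     5                 710
6     A     1185     South     2                1183
7     E      116     North     9                 107
8     B      457  Downtown     5                 452
9     B      694  Downtown     7                 687
group by grade, count of rate_bp_minus_late:
grade
A    1
B    4
C    1
D    1
E    3
Name: rate_bp_minus_late, dtype: int64
reset_index():
  grade  rate_bp_minus_late
0     A                   1
1     B                   4
2     C                   1
3     D                   1
4     E                   3
value at position 3, column 'rate_bp_minus_late' → 1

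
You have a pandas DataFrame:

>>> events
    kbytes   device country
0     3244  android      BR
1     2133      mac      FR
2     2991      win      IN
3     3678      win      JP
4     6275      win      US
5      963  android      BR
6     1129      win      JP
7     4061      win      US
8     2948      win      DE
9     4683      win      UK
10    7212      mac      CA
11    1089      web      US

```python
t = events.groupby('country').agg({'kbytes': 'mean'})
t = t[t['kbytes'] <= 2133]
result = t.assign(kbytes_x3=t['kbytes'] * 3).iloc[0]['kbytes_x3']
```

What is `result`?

group by country, mean of kbytes:
              kbytes
country             
BR       2103.500000
CA       7212.000000
DE       2948.000000
FR       2133.000000
IN       2991.000000
JP       2403.500000
UK       4683.000000
US       3808.333333
filter rows where kbytes <= 2133:
         kbytes
country        
BR       2103.5
FR       2133.0
add column kbytes_x3 = t['kbytes'] * 3:
         kbytes  kbytes_x3
country                   
BR       2103.5     6310.5
FR       2133.0     6399.0
Taking the value at position 0, column 'kbytes_x3' gives 6310.5.

6310.5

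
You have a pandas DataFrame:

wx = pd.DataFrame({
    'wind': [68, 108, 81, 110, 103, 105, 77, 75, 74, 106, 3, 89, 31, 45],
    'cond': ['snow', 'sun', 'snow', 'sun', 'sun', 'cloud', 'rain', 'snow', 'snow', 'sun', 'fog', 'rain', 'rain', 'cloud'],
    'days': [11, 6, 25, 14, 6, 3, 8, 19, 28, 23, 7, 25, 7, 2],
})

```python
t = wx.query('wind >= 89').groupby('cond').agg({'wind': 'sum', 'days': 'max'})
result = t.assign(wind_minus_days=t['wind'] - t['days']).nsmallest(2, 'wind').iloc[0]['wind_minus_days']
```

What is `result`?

filter rows where wind >= 89:
    wind   cond  days
1    108    sun     6
3    110    sun    14
4    103    sun     6
5    105  cloud     3
9    106    sun    23
11    89   rain    25
group by cond: sum(wind), max(days):
       wind  days
cond             
cloud   105     3
rain     89    25
sun     427    23
add column wind_minus_days = t['wind'] - t['days']:
       wind  days  wind_minus_days
cond                              
cloud   105     3              102
rain     89    25               64
sun     427    23              404
take 2 rows with smallest wind:
       wind  days  wind_minus_days
cond                              
rain     89    25               64
cloud   105     3              102
Taking the value at position 0, column 'wind_minus_days' gives 64.

64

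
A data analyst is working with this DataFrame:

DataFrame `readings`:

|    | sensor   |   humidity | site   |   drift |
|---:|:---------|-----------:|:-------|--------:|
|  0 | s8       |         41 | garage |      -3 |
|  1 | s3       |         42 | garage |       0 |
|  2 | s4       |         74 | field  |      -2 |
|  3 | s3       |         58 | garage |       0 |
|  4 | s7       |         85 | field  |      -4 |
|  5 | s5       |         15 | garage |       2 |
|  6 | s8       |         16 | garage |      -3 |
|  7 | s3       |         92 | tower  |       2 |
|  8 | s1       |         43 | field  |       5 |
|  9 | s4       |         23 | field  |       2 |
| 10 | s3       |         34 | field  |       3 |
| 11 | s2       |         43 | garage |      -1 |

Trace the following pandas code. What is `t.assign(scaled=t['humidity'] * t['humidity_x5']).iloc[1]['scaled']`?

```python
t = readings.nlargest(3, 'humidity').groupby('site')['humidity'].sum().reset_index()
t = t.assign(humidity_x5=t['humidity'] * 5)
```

42320

take 3 rows with largest humidity:
  sensor  humidity   site  drift
7     s3        92  tower      2
4     s7        85  field     -4
2     s4        74  field     -2
group by site, sum of humidity:
site
field    159
tower     92
Name: humidity, dtype: int64
reset_index():
    site  humidity
0  field       159
1  tower        92
add column humidity_x5 = t['humidity'] * 5:
    site  humidity  humidity_x5
0  field       159          795
1  tower        92          460
add column scaled = t['humidity'] * t['humidity_x5']:
    site  humidity  humidity_x5  scaled
0  field       159          795  126405
1  tower        92          460   42320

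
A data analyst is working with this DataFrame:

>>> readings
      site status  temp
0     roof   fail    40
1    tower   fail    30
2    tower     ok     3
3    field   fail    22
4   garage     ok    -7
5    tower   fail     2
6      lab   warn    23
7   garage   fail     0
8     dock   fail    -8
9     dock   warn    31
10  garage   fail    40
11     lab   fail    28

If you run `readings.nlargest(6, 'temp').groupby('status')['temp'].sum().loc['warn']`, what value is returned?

take 6 rows with largest temp:
      site status  temp
0     roof   fail    40
10  garage   fail    40
9     dock   warn    31
1    tower   fail    30
11     lab   fail    28
6      lab   warn    23
group by status, sum of temp:
status
fail    138
warn     54
Name: temp, dtype: int64
So loc['warn'] = 54.

54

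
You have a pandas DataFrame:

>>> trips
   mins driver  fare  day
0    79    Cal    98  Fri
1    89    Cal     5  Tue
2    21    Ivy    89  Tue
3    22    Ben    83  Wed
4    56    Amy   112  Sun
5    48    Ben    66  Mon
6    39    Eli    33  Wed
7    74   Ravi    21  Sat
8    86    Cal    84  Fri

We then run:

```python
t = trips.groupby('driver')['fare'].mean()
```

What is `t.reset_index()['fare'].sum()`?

391.833333333

group by driver, mean of fare:
driver
Amy     112.000000
Ben      74.500000
Cal      62.333333
Eli      33.000000
Ivy      89.000000
Ravi     21.000000
Name: fare, dtype: float64
reset_index():
  driver        fare
0    Amy  112.000000
1    Ben   74.500000
2    Cal   62.333333
3    Eli   33.000000
4    Ivy   89.000000
5   Ravi   21.000000
So sum() = 391.833333333.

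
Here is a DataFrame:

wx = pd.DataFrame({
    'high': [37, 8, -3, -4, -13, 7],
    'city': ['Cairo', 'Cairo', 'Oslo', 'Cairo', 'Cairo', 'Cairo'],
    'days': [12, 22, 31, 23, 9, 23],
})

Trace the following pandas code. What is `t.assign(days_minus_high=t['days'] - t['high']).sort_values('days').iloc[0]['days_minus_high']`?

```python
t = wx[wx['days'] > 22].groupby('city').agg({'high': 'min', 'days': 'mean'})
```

27.0

filter rows where days > 22:
   high   city  days
2    -3   Oslo    31
3    -4  Cairo    23
5     7  Cairo    23
group by city: min(high), mean(days):
       high  days
city             
Cairo    -4  23.0
Oslo     -3  31.0
add column days_minus_high = t['days'] - t['high']:
       high  days  days_minus_high
city                              
Cairo    -4  23.0             27.0
Oslo     -3  31.0             34.0
sort by days:
       high  days  days_minus_high
city                              
Cairo    -4  23.0             27.0
Oslo     -3  31.0             34.0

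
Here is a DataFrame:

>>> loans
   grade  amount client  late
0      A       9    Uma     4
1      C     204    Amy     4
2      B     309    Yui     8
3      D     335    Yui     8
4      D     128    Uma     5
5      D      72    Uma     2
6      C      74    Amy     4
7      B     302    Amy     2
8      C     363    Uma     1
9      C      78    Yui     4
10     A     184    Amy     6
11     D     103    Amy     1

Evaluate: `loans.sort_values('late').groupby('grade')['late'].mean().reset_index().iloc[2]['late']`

3.25

sort by late:
   grade  amount client  late
8      C     363    Uma     1
11     D     103    Amy     1
5      D      72    Uma     2
7      B     302    Amy     2
0      A       9    Uma     4
1      C     204    Amy     4
6      C      74    Amy     4
9      C      78    Yui     4
4      D     128    Uma     5
10     A     184    Amy     6
2      B     309    Yui     8
3      D     335    Yui     8
group by grade, mean of late:
grade
A    5.00
B    5.00
C    3.25
D    4.00
Name: late, dtype: float64
reset_index():
  grade  late
0     A  5.00
1     B  5.00
2     C  3.25
3     D  4.00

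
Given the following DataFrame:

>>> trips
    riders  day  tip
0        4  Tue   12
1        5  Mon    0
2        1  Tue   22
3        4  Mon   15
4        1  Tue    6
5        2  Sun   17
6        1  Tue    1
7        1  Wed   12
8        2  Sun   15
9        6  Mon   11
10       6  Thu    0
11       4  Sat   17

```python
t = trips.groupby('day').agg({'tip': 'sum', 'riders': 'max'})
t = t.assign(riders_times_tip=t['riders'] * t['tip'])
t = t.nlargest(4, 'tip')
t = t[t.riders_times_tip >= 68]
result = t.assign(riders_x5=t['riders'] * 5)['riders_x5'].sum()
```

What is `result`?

70

group by day: sum(tip), max(riders):
     tip  riders
day             
Mon   26       6
Sat   17       4
Sun   32       2
Thu    0       6
Tue   41       4
Wed   12       1
add column riders_times_tip = t['riders'] * t['tip']:
     tip  riders  riders_times_tip
day                               
Mon   26       6               156
Sat   17       4                68
Sun   32       2                64
Thu    0       6                 0
Tue   41       4               164
Wed   12       1                12
take 4 rows with largest tip:
     tip  riders  riders_times_tip
day                               
Tue   41       4               164
Sun   32       2                64
Mon   26       6               156
Sat   17       4                68
filter rows where riders_times_tip >= 68:
     tip  riders  riders_times_tip
day                               
Tue   41       4               164
Mon   26       6               156
Sat   17       4                68
add column riders_x5 = t['riders'] * 5:
     tip  riders  riders_times_tip  riders_x5
day                                          
Tue   41       4               164         20
Mon   26       6               156         30
Sat   17       4                68         20
Hence 70.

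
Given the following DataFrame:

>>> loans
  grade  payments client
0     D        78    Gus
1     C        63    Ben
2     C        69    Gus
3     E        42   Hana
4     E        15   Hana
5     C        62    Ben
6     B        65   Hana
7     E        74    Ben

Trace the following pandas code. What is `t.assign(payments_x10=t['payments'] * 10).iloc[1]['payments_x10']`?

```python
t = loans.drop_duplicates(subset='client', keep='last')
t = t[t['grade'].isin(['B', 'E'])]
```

drop duplicate client (keep=last):
  grade  payments client
2     C        69    Gus
6     B        65   Hana
7     E        74    Ben
filter rows where grade in ['B', 'E']:
  grade  payments client
6     B        65   Hana
7     E        74    Ben
add column payments_x10 = t['payments'] * 10:
  grade  payments client  payments_x10
6     B        65   Hana           650
7     E        74    Ben           740
Then the value at position 1, column 'payments_x10': 740

740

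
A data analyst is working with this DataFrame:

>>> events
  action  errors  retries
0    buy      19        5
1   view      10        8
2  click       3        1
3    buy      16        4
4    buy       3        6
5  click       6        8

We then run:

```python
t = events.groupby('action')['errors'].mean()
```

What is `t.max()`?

12.6666666667

group by action, mean of errors:
action
buy      12.666667
click     4.500000
view     10.000000
Name: errors, dtype: float64
Finally, max of the resulting series = 12.6666666667.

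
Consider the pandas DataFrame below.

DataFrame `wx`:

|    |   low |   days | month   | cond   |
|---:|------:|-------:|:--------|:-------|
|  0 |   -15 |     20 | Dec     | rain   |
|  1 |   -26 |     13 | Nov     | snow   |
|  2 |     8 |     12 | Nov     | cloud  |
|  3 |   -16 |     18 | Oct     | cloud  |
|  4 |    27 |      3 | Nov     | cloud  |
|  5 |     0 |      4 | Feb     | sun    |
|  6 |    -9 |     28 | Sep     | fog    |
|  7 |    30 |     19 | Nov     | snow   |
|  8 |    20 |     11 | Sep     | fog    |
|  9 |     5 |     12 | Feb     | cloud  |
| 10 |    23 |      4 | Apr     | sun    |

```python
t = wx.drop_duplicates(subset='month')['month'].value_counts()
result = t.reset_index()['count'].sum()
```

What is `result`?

drop duplicate month (keep=first):
    low  days month   cond
0   -15    20   Dec   rain
1   -26    13   Nov   snow
3   -16    18   Oct  cloud
5     0     4   Feb    sun
6    -9    28   Sep    fog
10   23     4   Apr    sun
value_counts of month:
month
Dec    1
Nov    1
Oct    1
Feb    1
Sep    1
Apr    1
Name: count, dtype: int64
reset_index():
  month  count
0   Dec      1
1   Nov      1
2   Oct      1
3   Feb      1
4   Sep      1
5   Apr      1

6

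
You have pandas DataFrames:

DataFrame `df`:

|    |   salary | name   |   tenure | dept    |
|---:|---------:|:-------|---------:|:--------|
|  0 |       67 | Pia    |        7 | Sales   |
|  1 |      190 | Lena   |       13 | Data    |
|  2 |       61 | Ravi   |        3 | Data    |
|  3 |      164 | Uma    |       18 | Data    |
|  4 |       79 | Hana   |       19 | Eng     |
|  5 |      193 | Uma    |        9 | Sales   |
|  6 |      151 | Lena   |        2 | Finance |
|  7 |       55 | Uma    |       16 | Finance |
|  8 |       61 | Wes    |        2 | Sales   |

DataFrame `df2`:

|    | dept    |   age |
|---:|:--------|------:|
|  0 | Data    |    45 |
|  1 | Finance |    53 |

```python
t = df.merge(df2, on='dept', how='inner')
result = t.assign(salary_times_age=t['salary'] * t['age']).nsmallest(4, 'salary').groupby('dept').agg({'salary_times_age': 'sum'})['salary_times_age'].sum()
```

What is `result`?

merge on 'dept' (how='inner') → 5 rows:
   salary  name  tenure     dept  age
0     190  Lena      13     Data   45
1      61  Ravi       3     Data   45
2     164   Uma      18     Data   45
3     151  Lena       2  Finance   53
4      55   Uma      16  Finance   53
add column salary_times_age = t['salary'] * t['age']:
   salary  name  tenure     dept  age  salary_times_age
0     190  Lena      13     Data   45              8550
1      61  Ravi       3     Data   45              2745
2     164   Uma      18     Data   45              7380
3     151  Lena       2  Finance   53              8003
4      55   Uma      16  Finance   53              2915
take 4 rows with smallest salary:
   salary  name  tenure     dept  age  salary_times_age
4      55   Uma      16  Finance   53              2915
1      61  Ravi       3     Data   45              2745
3     151  Lena       2  Finance   53              8003
2     164   Uma      18     Data   45              7380
group by dept, sum of salary_times_age:
         salary_times_age
dept                     
Data                10125
Finance             10918

21043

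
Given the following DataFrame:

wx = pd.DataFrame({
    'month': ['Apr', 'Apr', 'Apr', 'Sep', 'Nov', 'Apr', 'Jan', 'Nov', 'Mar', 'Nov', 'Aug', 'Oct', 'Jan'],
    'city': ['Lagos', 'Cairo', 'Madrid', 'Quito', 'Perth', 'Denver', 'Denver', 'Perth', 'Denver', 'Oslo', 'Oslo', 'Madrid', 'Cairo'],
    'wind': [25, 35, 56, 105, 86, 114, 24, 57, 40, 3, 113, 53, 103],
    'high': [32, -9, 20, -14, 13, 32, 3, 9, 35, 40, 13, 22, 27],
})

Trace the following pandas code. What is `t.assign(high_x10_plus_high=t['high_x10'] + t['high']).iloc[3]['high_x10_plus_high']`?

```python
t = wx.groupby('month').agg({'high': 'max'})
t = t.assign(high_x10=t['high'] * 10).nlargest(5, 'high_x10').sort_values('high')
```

group by month, max of high:
       high
month      
Apr      32
Aug      13
Jan      27
Mar      35
Nov      40
Oct      22
Sep     -14
add column high_x10 = t['high'] * 10:
       high  high_x10
month                
Apr      32       320
Aug      13       130
Jan      27       270
Mar      35       350
Nov      40       400
Oct      22       220
Sep     -14      -140
take 5 rows with largest high_x10:
       high  high_x10
month                
Nov      40       400
Mar      35       350
Apr      32       320
Jan      27       270
Oct      22       220
sort by high:
       high  high_x10
month                
Oct      22       220
Jan      27       270
Apr      32       320
Mar      35       350
Nov      40       400
add column high_x10_plus_high = t['high_x10'] + t['high']:
       high  high_x10  high_x10_plus_high
month                                    
Oct      22       220                 242
Jan      27       270                 297
Apr      32       320                 352
Mar      35       350                 385
Nov      40       400                 440

385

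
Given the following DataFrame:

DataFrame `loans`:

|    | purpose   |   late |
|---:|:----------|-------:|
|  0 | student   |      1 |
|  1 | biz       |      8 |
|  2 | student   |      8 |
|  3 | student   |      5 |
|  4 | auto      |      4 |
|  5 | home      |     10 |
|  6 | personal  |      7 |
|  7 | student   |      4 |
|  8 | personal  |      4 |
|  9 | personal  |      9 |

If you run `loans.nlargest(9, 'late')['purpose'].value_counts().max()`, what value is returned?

3

take 9 rows with largest late:
    purpose  late
5      home    10
9  personal     9
1       biz     8
2   student     8
6  personal     7
3   student     5
4      auto     4
7   student     4
8  personal     4
value_counts of purpose:
purpose
personal    3
student     3
home        1
biz         1
auto        1
Name: count, dtype: int64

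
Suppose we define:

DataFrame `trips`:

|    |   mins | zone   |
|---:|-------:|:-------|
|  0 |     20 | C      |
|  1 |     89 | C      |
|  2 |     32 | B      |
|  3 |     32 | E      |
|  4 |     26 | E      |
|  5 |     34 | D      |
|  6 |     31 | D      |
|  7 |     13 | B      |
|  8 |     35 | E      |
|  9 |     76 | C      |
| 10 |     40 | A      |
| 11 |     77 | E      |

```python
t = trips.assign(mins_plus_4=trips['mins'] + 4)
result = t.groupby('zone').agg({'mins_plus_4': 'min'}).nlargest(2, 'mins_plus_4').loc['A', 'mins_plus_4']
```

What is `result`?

add column mins_plus_4 = trips['mins'] + 4:
    mins zone  mins_plus_4
0     20    C           24
1     89    C           93
2     32    B           36
3     32    E           36
4     26    E           30
5     34    D           38
6     31    D           35
7     13    B           17
8     35    E           39
9     76    C           80
10    40    A           44
11    77    E           81
group by zone, min of mins_plus_4:
      mins_plus_4
zone             
A              44
B              17
C              24
D              35
E              30
take 2 rows with largest mins_plus_4:
      mins_plus_4
zone             
A              44
D              35

44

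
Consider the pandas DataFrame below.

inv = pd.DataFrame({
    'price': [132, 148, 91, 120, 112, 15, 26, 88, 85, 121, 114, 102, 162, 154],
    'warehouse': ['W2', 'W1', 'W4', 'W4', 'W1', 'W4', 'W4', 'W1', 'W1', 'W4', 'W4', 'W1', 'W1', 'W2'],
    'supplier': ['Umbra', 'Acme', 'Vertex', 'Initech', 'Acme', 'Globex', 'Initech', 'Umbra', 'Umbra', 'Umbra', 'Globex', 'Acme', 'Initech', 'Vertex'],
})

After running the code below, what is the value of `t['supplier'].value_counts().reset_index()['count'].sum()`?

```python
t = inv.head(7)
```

take first 7 rows:
   price warehouse supplier
0    132        W2    Umbra
1    148        W1     Acme
2     91        W4   Vertex
3    120        W4  Initech
4    112        W1     Acme
5     15        W4   Globex
6     26        W4  Initech
value_counts of supplier:
supplier
Acme       2
Initech    2
Umbra      1
Vertex     1
Globex     1
Name: count, dtype: int64
reset_index():
  supplier  count
0     Acme      2
1  Initech      2
2    Umbra      1
3   Vertex      1
4   Globex      1
sum of column 'count' → 7

7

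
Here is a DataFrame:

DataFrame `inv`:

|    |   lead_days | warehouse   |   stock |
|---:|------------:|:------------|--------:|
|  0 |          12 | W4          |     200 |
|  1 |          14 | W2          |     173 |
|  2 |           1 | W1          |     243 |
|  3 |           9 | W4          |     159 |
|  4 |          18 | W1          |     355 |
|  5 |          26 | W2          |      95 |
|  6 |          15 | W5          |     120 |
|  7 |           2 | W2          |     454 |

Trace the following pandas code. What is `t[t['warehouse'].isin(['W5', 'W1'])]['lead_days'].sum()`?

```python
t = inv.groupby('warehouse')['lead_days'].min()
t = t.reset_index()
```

16

group by warehouse, min of lead_days:
warehouse
W1     1
W2     2
W4     9
W5    15
Name: lead_days, dtype: int64
reset_index():
  warehouse  lead_days
0        W1          1
1        W2          2
2        W4          9
3        W5         15
filter rows where warehouse in ['W5', 'W1']:
  warehouse  lead_days
0        W1          1
3        W5         15
The sum of column 'lead_days' is 16.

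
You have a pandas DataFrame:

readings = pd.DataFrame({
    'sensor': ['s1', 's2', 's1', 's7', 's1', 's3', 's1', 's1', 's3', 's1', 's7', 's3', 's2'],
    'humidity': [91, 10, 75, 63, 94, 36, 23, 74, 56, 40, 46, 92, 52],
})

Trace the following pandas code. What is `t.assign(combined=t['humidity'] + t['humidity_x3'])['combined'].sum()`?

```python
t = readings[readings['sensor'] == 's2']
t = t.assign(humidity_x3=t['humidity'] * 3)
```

filter rows where sensor == 's2':
   sensor  humidity
1      s2        10
12     s2        52
add column humidity_x3 = t['humidity'] * 3:
   sensor  humidity  humidity_x3
1      s2        10           30
12     s2        52          156
add column combined = t['humidity'] + t['humidity_x3']:
   sensor  humidity  humidity_x3  combined
1      s2        10           30        40
12     s2        52          156       208
sum of column 'combined' → 248

248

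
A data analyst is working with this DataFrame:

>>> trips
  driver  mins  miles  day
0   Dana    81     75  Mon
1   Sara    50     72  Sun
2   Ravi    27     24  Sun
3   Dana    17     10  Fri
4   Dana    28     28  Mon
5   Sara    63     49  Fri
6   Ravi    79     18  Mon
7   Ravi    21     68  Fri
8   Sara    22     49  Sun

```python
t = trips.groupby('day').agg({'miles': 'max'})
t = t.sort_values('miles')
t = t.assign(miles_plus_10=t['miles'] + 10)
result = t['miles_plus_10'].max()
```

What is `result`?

85

group by day, max of miles:
     miles
day       
Fri     68
Mon     75
Sun     72
sort by miles:
     miles
day       
Fri     68
Sun     72
Mon     75
add column miles_plus_10 = t['miles'] + 10:
     miles  miles_plus_10
day                      
Fri     68             78
Sun     72             82
Mon     75             85
Then the max of column 'miles_plus_10': 85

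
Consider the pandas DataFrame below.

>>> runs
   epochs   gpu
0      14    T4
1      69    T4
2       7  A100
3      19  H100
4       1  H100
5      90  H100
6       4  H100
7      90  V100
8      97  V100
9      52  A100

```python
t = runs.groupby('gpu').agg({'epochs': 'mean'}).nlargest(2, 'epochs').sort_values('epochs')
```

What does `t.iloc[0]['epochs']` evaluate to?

group by gpu, mean of epochs:
      epochs
gpu         
A100    29.5
H100    28.5
T4      41.5
V100    93.5
take 2 rows with largest epochs:
      epochs
gpu         
V100    93.5
T4      41.5
sort by epochs:
      epochs
gpu         
T4      41.5
V100    93.5
The value at position 0, column 'epochs' is 41.5.

41.5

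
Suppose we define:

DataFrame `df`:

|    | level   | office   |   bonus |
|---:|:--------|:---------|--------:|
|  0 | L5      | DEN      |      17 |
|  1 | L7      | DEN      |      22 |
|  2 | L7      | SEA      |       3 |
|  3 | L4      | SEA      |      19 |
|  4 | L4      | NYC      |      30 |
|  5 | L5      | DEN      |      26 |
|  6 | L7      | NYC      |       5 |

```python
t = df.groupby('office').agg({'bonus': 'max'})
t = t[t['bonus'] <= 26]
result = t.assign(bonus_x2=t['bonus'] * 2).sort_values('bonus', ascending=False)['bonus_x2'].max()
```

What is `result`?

group by office, max of bonus:
        bonus
office       
DEN        26
NYC        30
SEA        19
filter rows where bonus <= 26:
        bonus
office       
DEN        26
SEA        19
add column bonus_x2 = t['bonus'] * 2:
        bonus  bonus_x2
office                 
DEN        26        52
SEA        19        38
sort by bonus descending:
        bonus  bonus_x2
office                 
DEN        26        52
SEA        19        38

52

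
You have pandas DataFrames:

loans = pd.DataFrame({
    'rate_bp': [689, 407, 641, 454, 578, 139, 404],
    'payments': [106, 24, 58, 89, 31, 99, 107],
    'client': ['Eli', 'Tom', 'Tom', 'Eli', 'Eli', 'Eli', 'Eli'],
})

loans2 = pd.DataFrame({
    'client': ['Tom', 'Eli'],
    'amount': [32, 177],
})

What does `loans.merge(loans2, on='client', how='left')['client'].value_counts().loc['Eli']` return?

merge on 'client' (how='left') → 7 rows:
   rate_bp  payments client  amount
0      689       106    Eli     177
1      407        24    Tom      32
2      641        58    Tom      32
3      454        89    Eli     177
4      578        31    Eli     177
5      139        99    Eli     177
6      404       107    Eli     177
value_counts of client:
client
Eli    5
Tom    2
Name: count, dtype: int64
Taking the value at index 'Eli' gives 5.

5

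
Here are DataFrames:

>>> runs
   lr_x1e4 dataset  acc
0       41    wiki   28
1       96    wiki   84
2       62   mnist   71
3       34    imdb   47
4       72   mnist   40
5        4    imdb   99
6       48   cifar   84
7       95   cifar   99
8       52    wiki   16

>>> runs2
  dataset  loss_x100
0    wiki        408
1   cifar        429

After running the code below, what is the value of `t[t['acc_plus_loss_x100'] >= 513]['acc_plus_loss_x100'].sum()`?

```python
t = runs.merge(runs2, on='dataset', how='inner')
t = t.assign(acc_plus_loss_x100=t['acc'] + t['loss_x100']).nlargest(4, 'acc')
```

merge on 'dataset' (how='inner') → 5 rows:
   lr_x1e4 dataset  acc  loss_x100
0       41    wiki   28        408
1       96    wiki   84        408
2       48   cifar   84        429
3       95   cifar   99        429
4       52    wiki   16        408
add column acc_plus_loss_x100 = t['acc'] + t['loss_x100']:
   lr_x1e4 dataset  acc  loss_x100  acc_plus_loss_x100
0       41    wiki   28        408                 436
1       96    wiki   84        408                 492
2       48   cifar   84        429                 513
3       95   cifar   99        429                 528
4       52    wiki   16        408                 424
take 4 rows with largest acc:
   lr_x1e4 dataset  acc  loss_x100  acc_plus_loss_x100
3       95   cifar   99        429                 528
1       96    wiki   84        408                 492
2       48   cifar   84        429                 513
0       41    wiki   28        408                 436
filter rows where acc_plus_loss_x100 >= 513:
   lr_x1e4 dataset  acc  loss_x100  acc_plus_loss_x100
3       95   cifar   99        429                 528
2       48   cifar   84        429                 513

1041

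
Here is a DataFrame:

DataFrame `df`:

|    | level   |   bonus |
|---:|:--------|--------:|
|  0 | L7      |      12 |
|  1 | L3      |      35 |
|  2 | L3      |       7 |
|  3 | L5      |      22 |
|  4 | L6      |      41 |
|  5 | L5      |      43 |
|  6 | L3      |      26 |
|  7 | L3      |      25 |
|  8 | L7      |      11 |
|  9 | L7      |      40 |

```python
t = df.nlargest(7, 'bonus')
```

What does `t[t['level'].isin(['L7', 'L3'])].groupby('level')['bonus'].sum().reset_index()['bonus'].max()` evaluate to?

take 7 rows with largest bonus:
  level  bonus
5    L5     43
4    L6     41
9    L7     40
1    L3     35
6    L3     26
7    L3     25
3    L5     22
filter rows where level in ['L7', 'L3']:
  level  bonus
9    L7     40
1    L3     35
6    L3     26
7    L3     25
group by level, sum of bonus:
level
L3    86
L7    40
Name: bonus, dtype: int64
reset_index():
  level  bonus
0    L3     86
1    L7     40

86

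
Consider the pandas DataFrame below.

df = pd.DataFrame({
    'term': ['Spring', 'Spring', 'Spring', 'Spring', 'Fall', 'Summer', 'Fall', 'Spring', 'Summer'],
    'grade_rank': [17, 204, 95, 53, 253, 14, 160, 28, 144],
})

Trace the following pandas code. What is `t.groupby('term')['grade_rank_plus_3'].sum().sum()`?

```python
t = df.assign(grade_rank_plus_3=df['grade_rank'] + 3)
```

995

add column grade_rank_plus_3 = df['grade_rank'] + 3:
     term  grade_rank  grade_rank_plus_3
0  Spring          17                 20
1  Spring         204                207
2  Spring          95                 98
3  Spring          53                 56
4    Fall         253                256
5  Summer          14                 17
6    Fall         160                163
7  Spring          28                 31
8  Summer         144                147
group by term, sum of grade_rank_plus_3:
term
Fall      419
Spring    412
Summer    164
Name: grade_rank_plus_3, dtype: int64
sum of the resulting series → 995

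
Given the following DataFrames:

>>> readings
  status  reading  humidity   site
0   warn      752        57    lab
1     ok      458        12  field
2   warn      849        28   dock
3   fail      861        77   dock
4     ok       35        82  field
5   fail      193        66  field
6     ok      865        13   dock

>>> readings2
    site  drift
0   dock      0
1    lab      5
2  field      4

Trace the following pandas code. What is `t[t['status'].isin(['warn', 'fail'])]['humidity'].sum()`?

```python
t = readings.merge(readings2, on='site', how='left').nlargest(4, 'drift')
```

merge on 'site' (how='left') → 7 rows:
  status  reading  humidity   site  drift
0   warn      752        57    lab      5
1     ok      458        12  field      4
2   warn      849        28   dock      0
3   fail      861        77   dock      0
4     ok       35        82  field      4
5   fail      193        66  field      4
6     ok      865        13   dock      0
take 4 rows with largest drift:
  status  reading  humidity   site  drift
0   warn      752        57    lab      5
1     ok      458        12  field      4
4     ok       35        82  field      4
5   fail      193        66  field      4
filter rows where status in ['warn', 'fail']:
  status  reading  humidity   site  drift
0   warn      752        57    lab      5
5   fail      193        66  field      4
Then the sum of column 'humidity': 123

123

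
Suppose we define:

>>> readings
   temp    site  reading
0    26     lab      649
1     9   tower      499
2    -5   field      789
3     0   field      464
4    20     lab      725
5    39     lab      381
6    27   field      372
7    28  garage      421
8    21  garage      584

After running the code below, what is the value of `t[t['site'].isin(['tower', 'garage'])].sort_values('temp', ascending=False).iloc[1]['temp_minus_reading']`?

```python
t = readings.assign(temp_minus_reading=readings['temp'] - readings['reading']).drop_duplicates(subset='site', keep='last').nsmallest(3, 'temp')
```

add column temp_minus_reading = readings['temp'] - readings['reading']:
   temp    site  reading  temp_minus_reading
0    26     lab      649                -623
1     9   tower      499                -490
2    -5   field      789                -794
3     0   field      464                -464
4    20     lab      725                -705
5    39     lab      381                -342
6    27   field      372                -345
7    28  garage      421                -393
8    21  garage      584                -563
drop duplicate site (keep=last):
   temp    site  reading  temp_minus_reading
1     9   tower      499                -490
5    39     lab      381                -342
6    27   field      372                -345
8    21  garage      584                -563
take 3 rows with smallest temp:
   temp    site  reading  temp_minus_reading
1     9   tower      499                -490
8    21  garage      584                -563
6    27   field      372                -345
filter rows where site in ['tower', 'garage']:
   temp    site  reading  temp_minus_reading
1     9   tower      499                -490
8    21  garage      584                -563
sort by temp descending:
   temp    site  reading  temp_minus_reading
8    21  garage      584                -563
1     9   tower      499                -490

-490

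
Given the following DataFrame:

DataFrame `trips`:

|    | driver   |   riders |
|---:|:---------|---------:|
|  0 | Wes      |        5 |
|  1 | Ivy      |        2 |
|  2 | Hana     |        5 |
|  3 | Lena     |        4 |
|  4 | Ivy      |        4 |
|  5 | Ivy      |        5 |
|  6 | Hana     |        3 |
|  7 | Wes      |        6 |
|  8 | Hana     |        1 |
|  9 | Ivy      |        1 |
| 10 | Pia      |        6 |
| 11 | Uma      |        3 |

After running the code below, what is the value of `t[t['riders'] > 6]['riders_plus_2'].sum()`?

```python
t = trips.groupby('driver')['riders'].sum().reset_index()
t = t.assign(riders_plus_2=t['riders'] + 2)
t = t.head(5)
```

group by driver, sum of riders:
driver
Hana     9
Ivy     12
Lena     4
Pia      6
Uma      3
Wes     11
Name: riders, dtype: int64
reset_index():
  driver  riders
0   Hana       9
1    Ivy      12
2   Lena       4
3    Pia       6
4    Uma       3
5    Wes      11
add column riders_plus_2 = t['riders'] + 2:
  driver  riders  riders_plus_2
0   Hana       9             11
1    Ivy      12             14
2   Lena       4              6
3    Pia       6              8
4    Uma       3              5
5    Wes      11             13
take first 5 rows:
  driver  riders  riders_plus_2
0   Hana       9             11
1    Ivy      12             14
2   Lena       4              6
3    Pia       6              8
4    Uma       3              5
filter rows where riders > 6:
  driver  riders  riders_plus_2
0   Hana       9             11
1    Ivy      12             14
So sum() = 25.

25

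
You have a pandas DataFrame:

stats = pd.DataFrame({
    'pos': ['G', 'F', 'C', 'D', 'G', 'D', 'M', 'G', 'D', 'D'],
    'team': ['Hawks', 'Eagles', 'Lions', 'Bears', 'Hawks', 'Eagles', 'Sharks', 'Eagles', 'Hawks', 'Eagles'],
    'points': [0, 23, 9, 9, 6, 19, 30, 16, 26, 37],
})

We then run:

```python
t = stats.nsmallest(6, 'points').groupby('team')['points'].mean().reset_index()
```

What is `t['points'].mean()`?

9.625

take 6 rows with smallest points:
  pos    team  points
0   G   Hawks       0
4   G   Hawks       6
2   C   Lions       9
3   D   Bears       9
7   G  Eagles      16
5   D  Eagles      19
group by team, mean of points:
team
Bears      9.0
Eagles    17.5
Hawks      3.0
Lions      9.0
Name: points, dtype: float64
reset_index():
     team  points
0   Bears     9.0
1  Eagles    17.5
2   Hawks     3.0
3   Lions     9.0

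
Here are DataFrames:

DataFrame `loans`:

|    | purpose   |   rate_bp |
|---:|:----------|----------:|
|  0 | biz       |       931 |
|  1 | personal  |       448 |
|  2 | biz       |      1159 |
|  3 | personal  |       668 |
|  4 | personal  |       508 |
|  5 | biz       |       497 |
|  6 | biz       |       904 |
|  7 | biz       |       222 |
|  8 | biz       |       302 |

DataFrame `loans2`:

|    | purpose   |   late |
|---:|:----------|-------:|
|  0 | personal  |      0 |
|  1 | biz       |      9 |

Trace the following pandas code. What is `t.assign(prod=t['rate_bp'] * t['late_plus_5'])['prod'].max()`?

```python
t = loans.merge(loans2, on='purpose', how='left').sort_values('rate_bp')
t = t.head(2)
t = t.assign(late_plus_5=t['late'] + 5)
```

merge on 'purpose' (how='left') → 9 rows:
    purpose  rate_bp  late
0       biz      931     9
1  personal      448     0
2       biz     1159     9
3  personal      668     0
4  personal      508     0
5       biz      497     9
6       biz      904     9
7       biz      222     9
8       biz      302     9
sort by rate_bp:
    purpose  rate_bp  late
7       biz      222     9
8       biz      302     9
1  personal      448     0
5       biz      497     9
4  personal      508     0
3  personal      668     0
6       biz      904     9
0       biz      931     9
2       biz     1159     9
take first 2 rows:
  purpose  rate_bp  late
7     biz      222     9
8     biz      302     9
add column late_plus_5 = t['late'] + 5:
  purpose  rate_bp  late  late_plus_5
7     biz      222     9           14
8     biz      302     9           14
add column prod = t['rate_bp'] * t['late_plus_5']:
  purpose  rate_bp  late  late_plus_5  prod
7     biz      222     9           14  3108
8     biz      302     9           14  4228

4228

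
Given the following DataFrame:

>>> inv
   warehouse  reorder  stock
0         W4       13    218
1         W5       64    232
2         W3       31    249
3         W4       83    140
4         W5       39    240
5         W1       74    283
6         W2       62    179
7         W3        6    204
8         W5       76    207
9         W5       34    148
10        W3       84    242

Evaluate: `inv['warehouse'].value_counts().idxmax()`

W5

value_counts of warehouse:
warehouse
W5    4
W3    3
W4    2
W1    1
W2    1
Name: count, dtype: int64
So idxmax() = W5.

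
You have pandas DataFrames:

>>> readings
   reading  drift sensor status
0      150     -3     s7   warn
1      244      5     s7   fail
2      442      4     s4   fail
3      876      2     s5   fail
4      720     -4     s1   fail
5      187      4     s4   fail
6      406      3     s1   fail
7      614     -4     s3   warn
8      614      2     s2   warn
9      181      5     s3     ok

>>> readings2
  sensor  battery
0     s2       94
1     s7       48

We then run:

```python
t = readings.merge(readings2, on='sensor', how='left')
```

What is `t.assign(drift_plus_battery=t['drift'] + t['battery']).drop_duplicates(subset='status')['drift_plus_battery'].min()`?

merge on 'sensor' (how='left') → 10 rows:
   reading  drift sensor status  battery
0      150     -3     s7   warn     48.0
1      244      5     s7   fail     48.0
2      442      4     s4   fail      NaN
3      876      2     s5   fail      NaN
4      720     -4     s1   fail      NaN
5      187      4     s4   fail      NaN
6      406      3     s1   fail      NaN
7      614     -4     s3   warn      NaN
8      614      2     s2   warn     94.0
9      181      5     s3     ok      NaN
add column drift_plus_battery = t['drift'] + t['battery']:
   reading  drift sensor status  battery  drift_plus_battery
0      150     -3     s7   warn     48.0                45.0
1      244      5     s7   fail     48.0                53.0
2      442      4     s4   fail      NaN                 NaN
3      876      2     s5   fail      NaN                 NaN
4      720     -4     s1   fail      NaN                 NaN
5      187      4     s4   fail      NaN                 NaN
6      406      3     s1   fail      NaN                 NaN
7      614     -4     s3   warn      NaN                 NaN
8      614      2     s2   warn     94.0                96.0
9      181      5     s3     ok      NaN                 NaN
drop duplicate status (keep=first):
   reading  drift sensor status  battery  drift_plus_battery
0      150     -3     s7   warn     48.0                45.0
1      244      5     s7   fail     48.0                53.0
9      181      5     s3     ok      NaN                 NaN
min of column 'drift_plus_battery' → 45.0

45.0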